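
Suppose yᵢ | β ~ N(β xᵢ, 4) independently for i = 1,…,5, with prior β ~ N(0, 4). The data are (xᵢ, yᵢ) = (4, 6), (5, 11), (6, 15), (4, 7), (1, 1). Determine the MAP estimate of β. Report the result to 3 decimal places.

β̂_MAP = 2.084

log p(β | y) = −Σ(yᵢ − βxᵢ)²/(2·4) − β²/(2·4) + const.
Setting the derivative to zero: Σxᵢ(yᵢ − βxᵢ)/4 − β/4 = 0, so β = Σxᵢyᵢ / (Σxᵢ² + σ²/τ²).
Σxᵢyᵢ = 4·6 + 5·11 + 6·15 + 4·7 + 1·1 = 198; Σxᵢ² = 94; σ²/τ² = 1.
β̂_MAP = 198 / (94 + 1) = 198/95 ≈ 2.084.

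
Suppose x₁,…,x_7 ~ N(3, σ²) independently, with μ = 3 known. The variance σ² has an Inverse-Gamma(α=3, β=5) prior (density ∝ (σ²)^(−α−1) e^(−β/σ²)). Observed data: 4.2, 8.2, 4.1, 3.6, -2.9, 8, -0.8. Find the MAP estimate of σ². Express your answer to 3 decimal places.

σ̂²_MAP = 7.620

Sum of squared deviations about the known mean: SS = (4.2−3)² + (8.2−3)² + (4.1−3)² + (3.6−3)² + (-2.9−3)² + (8−3)² + (-0.8−3)² = 104.3.
The Normal likelihood contributes (σ²)^(−n/2) exp(−SS/(2σ²)), so the posterior is Inverse-Gamma(α + n/2, β + SS/2) = Inverse-Gamma(6.5, 57.15).
The mode of Inverse-Gamma(a, b) is b/(a+1) = 57.15/7.5 ≈ 7.620.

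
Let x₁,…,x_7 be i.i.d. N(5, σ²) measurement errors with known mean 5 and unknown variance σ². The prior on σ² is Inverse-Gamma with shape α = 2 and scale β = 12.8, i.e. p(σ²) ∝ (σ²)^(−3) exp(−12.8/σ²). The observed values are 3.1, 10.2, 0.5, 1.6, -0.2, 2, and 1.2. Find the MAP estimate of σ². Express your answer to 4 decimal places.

Sum of squared deviations about the known mean: SS = (3.1−5)² + (10.2−5)² + (0.5−5)² + (1.6−5)² + (-0.2−5)² + (2−5)² + (1.2−5)² = 112.94.
The Normal likelihood contributes (σ²)^(−n/2) exp(−SS/(2σ²)), so the posterior is Inverse-Gamma(α + n/2, β + SS/2) = Inverse-Gamma(5.5, 69.27).
The mode of Inverse-Gamma(a, b) is b/(a+1) = 69.27/6.5 ≈ 10.6569.

σ̂²_MAP = 10.6569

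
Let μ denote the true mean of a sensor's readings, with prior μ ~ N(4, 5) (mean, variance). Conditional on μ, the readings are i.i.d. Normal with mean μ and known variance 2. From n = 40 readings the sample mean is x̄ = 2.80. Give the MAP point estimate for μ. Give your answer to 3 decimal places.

n = 40, x̄ = 2.80.
For a Normal prior and Normal likelihood with known variance, the posterior is Normal; its mode equals its mean, the precision-weighted average.
Prior precision 1/σ₀² = 1/5 = 0.2; data precision n/σ² = 40/2 = 20.
μ̂ = (0.2·4 + 20·2.8) / (0.2 + 20) = 56.8/20.2 = 284/101 ≈ 2.812.

μ̂_MAP = 2.812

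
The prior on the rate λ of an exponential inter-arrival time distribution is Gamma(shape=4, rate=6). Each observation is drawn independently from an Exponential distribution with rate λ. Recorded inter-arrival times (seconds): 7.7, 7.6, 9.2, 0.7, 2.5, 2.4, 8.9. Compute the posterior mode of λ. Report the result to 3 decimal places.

λ̂_MAP = 0.222

The Exponential(rate=λ) likelihood is ∝ λ^n e^(−λΣtᵢ). Here n = 7 and Σtᵢ = 7.7 + 7.6 + 9.2 + 0.7 + 2.5 + 2.4 + 8.9 = 39.
Posterior ∝ λ^3e^(−6λ) · λ^7e^(−39λ) = λ^10e^(−45λ), i.e. Gamma(11, 45).
Mode = (a−1)/b = 10/45 ≈ 0.222.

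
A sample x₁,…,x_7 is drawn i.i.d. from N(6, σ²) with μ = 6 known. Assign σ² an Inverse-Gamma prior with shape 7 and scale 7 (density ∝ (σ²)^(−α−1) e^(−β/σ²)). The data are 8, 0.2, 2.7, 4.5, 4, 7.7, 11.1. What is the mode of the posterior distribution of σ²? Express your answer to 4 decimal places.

Sum of squared deviations about the known mean: SS = (8−6)² + (0.2−6)² + (2.7−6)² + (4.5−6)² + (4−6)² + (7.7−6)² + (11.1−6)² = 83.68.
The Normal likelihood contributes (σ²)^(−n/2) exp(−SS/(2σ²)), so the posterior is Inverse-Gamma(α + n/2, β + SS/2) = Inverse-Gamma(10.5, 48.84).
The mode of Inverse-Gamma(a, b) is b/(a+1) = 48.84/11.5 ≈ 4.2470.

σ̂²_MAP = 4.2470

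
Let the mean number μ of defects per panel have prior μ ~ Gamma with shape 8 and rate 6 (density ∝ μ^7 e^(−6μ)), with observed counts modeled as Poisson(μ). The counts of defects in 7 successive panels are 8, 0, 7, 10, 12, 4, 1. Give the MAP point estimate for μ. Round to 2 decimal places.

Σxᵢ = 8+0+7+10+12+4+1 = 42, with n = 7.
Posterior ∝ μ^7e^(−6μ) · μ^42e^(−7μ) = μ^49e^(−13μ), i.e. Gamma(shape=50, rate=13).
The mode of a Gamma(a, b) with a ≥ 1 (shape–rate) is (a−1)/b = 49/13 ≈ 3.77.

μ̂_MAP = 3.77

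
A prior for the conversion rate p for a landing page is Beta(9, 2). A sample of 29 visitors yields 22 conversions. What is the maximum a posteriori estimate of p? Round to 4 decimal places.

p̂_MAP = 0.7895

Prior: Beta(9, 2).
Data: 22 successes in 29 trials. The binomial likelihood contributes p^22(1−p)^7, so the posterior is Beta(9+22, 2+7) = Beta(31, 9).
For Beta(a, b) with a, b > 1 the mode is (a−1)/(a+b−2) = 30/38 ≈ 0.7895.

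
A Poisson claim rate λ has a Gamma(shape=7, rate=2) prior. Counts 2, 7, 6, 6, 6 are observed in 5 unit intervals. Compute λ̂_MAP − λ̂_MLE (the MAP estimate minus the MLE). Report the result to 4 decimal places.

MAP − MLE = -0.6857

Σxᵢ = 27. Posterior is Gamma(34, 7); MAP = (34−1)/7 = 33/7 ≈ 4.71429.
MLE = x̄ = 27/5 ≈ 5.40000.
Difference = 33/7 − 27/5 = -24/35 ≈ -0.6857.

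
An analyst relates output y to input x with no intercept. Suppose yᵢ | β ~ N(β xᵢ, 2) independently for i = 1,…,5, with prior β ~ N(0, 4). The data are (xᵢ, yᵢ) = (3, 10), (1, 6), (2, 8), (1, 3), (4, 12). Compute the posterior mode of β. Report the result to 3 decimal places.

β̂_MAP = 3.270

log p(β | y) = −Σ(yᵢ − βxᵢ)²/(2·2) − β²/(2·4) + const.
Setting the derivative to zero: Σxᵢ(yᵢ − βxᵢ)/2 − β/4 = 0, so β = Σxᵢyᵢ / (Σxᵢ² + σ²/τ²).
Σxᵢyᵢ = 3·10 + 1·6 + 2·8 + 1·3 + 4·12 = 103; Σxᵢ² = 31; σ²/τ² = 0.5.
β̂_MAP = 103 / (31 + 0.5) = 103/31.5 ≈ 3.270.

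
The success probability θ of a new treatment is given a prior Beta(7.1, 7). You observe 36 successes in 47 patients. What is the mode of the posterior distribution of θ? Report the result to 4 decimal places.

Prior: Beta(7.1, 7).
Data: 36 successes in 47 trials. The binomial likelihood contributes θ^36(1−θ)^11, so the posterior is Beta(7.1+36, 7+11) = Beta(43.1, 18).
For Beta(a, b) with a, b > 1 the mode is (a−1)/(a+b−2) = 42.1/59.1 ≈ 0.7124.

θ̂_MAP = 0.7124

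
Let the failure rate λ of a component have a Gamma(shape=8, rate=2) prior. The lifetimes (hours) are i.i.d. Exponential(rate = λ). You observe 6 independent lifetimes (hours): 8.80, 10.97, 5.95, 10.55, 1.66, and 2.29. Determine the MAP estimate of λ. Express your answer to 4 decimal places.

λ̂_MAP = 0.3079

The Exponential(rate=λ) likelihood is ∝ λ^n e^(−λΣtᵢ). Here n = 6 and Σtᵢ = 8.80 + 10.97 + 5.95 + 10.55 + 1.66 + 2.29 = 40.22.
Posterior ∝ λ^7e^(−2λ) · λ^6e^(−40.22λ) = λ^13e^(−42.22λ), i.e. Gamma(14, 42.22).
Mode = (a−1)/b = 13/42.22 ≈ 0.3079.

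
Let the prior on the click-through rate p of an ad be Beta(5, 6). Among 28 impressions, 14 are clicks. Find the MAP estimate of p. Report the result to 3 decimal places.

Prior: Beta(5, 6).
Data: 14 successes in 28 trials. The binomial likelihood contributes p^14(1−p)^14, so the posterior is Beta(5+14, 6+14) = Beta(19, 20).
For Beta(a, b) with a, b > 1 the mode is (a−1)/(a+b−2) = 18/37 ≈ 0.486.

p̂_MAP = 0.486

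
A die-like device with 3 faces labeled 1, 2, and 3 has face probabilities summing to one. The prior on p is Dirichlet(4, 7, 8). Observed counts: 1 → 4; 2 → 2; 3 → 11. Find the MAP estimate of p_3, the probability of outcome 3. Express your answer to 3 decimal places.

MAP estimate: 0.545

The posterior is Dirichlet(αᵢ + nᵢ) = Dirichlet(8, 9, 19).
For a Dirichlet(a₁,…,a_K) with all aᵢ > 1, the mode has j-th component (aⱼ − 1)/(Σaᵢ − K).
Here Σaᵢ = 36 and K = 3, so p_3 = (19 − 1)/(36 − 3) = 18/33 ≈ 0.545.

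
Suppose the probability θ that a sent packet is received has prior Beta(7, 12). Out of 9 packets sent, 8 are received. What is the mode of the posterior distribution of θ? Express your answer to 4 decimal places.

Prior: Beta(7, 12).
Data: 8 successes in 9 trials. The binomial likelihood contributes θ^8(1−θ)^1, so the posterior is Beta(7+8, 12+1) = Beta(15, 13).
For Beta(a, b) with a, b > 1 the mode is (a−1)/(a+b−2) = 14/26 ≈ 0.5385.

θ̂_MAP = 0.5385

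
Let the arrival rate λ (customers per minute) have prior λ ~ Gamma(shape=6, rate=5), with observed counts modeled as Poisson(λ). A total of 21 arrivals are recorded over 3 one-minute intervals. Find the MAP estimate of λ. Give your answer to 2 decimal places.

λ̂_MAP = 3.25

Σxᵢ = 21, n = 3.
Posterior ∝ λ^5e^(−5λ) · λ^21e^(−3λ) = λ^26e^(−8λ), i.e. Gamma(shape=27, rate=8).
The mode of a Gamma(a, b) with a ≥ 1 (shape–rate) is (a−1)/b = 26/8 ≈ 3.25.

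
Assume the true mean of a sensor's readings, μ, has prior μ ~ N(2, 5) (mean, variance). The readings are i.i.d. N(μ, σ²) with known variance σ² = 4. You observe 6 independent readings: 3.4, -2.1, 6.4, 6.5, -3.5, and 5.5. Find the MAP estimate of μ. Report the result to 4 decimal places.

n = 6; x̄ = (3.4 + (-2.1) + 6.4 + 6.5 + (-3.5) + 5.5)/6 = 16.2/6 = 2.7.
For a Normal prior and Normal likelihood with known variance, the posterior is Normal; its mode equals its mean, the precision-weighted average.
Prior precision 1/σ₀² = 1/5 = 0.2; data precision n/σ² = 6/4 = 1.5.
μ̂ = (0.2·2 + 1.5·2.7) / (0.2 + 1.5) = 4.45/1.7 = 89/34 ≈ 2.6176.

μ̂_MAP = 2.6176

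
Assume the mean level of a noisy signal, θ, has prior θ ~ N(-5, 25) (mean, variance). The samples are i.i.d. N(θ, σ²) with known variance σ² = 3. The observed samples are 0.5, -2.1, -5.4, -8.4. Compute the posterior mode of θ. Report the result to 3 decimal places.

n = 4; x̄ = (0.5 + (-2.1) + (-5.4) + (-8.4))/4 = -15.4/4 = -3.85.
For a Normal prior and Normal likelihood with known variance, the posterior is Normal; its mode equals its mean, the precision-weighted average.
Prior precision 1/σ₀² = 1/25 = 0.04; data precision n/σ² = 4/3.
θ̂ = (0.04·(-5) + (4/3)·(-3.85)) / (0.04 + 4/3) = (-16/3)/(103/75) = -400/103 ≈ -3.883.

θ̂_MAP = -3.883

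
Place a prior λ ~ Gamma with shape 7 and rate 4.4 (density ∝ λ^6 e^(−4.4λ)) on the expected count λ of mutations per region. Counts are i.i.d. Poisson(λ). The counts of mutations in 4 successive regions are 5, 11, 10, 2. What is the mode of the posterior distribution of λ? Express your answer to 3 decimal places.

Σxᵢ = 5+11+10+2 = 28, with n = 4.
Posterior ∝ λ^6e^(−4.4λ) · λ^28e^(−4λ) = λ^34e^(−8.4λ), i.e. Gamma(shape=35, rate=8.4).
The mode of a Gamma(a, b) with a ≥ 1 (shape–rate) is (a−1)/b = 34/8.4 ≈ 4.048.

λ̂_MAP = 4.048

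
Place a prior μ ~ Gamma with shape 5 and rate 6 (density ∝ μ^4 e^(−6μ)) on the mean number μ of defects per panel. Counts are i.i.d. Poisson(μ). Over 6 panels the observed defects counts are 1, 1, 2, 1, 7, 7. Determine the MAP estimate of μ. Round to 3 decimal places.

μ̂_MAP = 1.917

Σxᵢ = 1+1+2+1+7+7 = 19, with n = 6.
Posterior ∝ μ^4e^(−6μ) · μ^19e^(−6μ) = μ^23e^(−12μ), i.e. Gamma(shape=24, rate=12).
The mode of a Gamma(a, b) with a ≥ 1 (shape–rate) is (a−1)/b = 23/12 ≈ 1.917.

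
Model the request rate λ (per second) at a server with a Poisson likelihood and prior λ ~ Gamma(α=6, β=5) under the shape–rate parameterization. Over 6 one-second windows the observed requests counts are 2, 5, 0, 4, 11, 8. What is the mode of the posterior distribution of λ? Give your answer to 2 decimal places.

λ̂_MAP = 3.18

Σxᵢ = 2+5+0+4+11+8 = 30, with n = 6.
Posterior ∝ λ^5e^(−5λ) · λ^30e^(−6λ) = λ^35e^(−11λ), i.e. Gamma(shape=36, rate=11).
The mode of a Gamma(a, b) with a ≥ 1 (shape–rate) is (a−1)/b = 35/11 ≈ 3.18.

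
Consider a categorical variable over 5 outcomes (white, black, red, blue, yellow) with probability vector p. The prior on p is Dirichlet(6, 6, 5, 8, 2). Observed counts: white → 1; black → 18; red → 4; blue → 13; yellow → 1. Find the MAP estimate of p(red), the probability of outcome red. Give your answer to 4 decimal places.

MAP estimate of p(red) = 0.1356

The posterior is Dirichlet(αᵢ + nᵢ) = Dirichlet(7, 24, 9, 21, 3).
For a Dirichlet(a₁,…,a_K) with all aᵢ > 1, the mode has j-th component (aⱼ − 1)/(Σaᵢ − K).
Here Σaᵢ = 64 and K = 5, so p(red) = (9 − 1)/(64 − 5) = 8/59 ≈ 0.1356.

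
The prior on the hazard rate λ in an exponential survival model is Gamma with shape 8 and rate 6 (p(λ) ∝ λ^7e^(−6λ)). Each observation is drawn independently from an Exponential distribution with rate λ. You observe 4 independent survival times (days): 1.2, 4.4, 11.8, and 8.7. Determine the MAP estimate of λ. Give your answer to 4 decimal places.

The Exponential(rate=λ) likelihood is ∝ λ^n e^(−λΣtᵢ). Here n = 4 and Σtᵢ = 1.2 + 4.4 + 11.8 + 8.7 = 26.1.
Posterior ∝ λ^7e^(−6λ) · λ^4e^(−26.1λ) = λ^11e^(−32.1λ), i.e. Gamma(12, 32.1).
Mode = (a−1)/b = 11/32.1 ≈ 0.3427.

λ̂_MAP = 0.3427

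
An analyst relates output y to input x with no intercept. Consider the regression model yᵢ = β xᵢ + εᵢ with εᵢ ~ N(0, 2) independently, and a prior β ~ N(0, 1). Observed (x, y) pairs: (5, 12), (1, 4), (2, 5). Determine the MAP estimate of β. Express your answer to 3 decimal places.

log p(β | y) = −Σ(yᵢ − βxᵢ)²/(2·2) − β²/(2·1) + const.
Setting the derivative to zero: Σxᵢ(yᵢ − βxᵢ)/2 − β/1 = 0, so β = Σxᵢyᵢ / (Σxᵢ² + σ²/τ²).
Σxᵢyᵢ = 5·12 + 1·4 + 2·5 = 74; Σxᵢ² = 30; σ²/τ² = 2.
β̂_MAP = 74 / (30 + 2) = 74/32 ≈ 2.313.

β̂_MAP = 2.313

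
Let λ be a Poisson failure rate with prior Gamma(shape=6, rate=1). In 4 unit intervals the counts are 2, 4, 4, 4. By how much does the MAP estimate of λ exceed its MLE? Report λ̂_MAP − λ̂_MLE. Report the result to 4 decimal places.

MAP − MLE = 0.3000

Σxᵢ = 14. Posterior is Gamma(20, 5); MAP = (20−1)/5 = 19/5 ≈ 3.80000.
MLE = x̄ = 14/4 ≈ 3.50000.
Difference = 19/5 − 14/4 = 3/10 ≈ 0.3000.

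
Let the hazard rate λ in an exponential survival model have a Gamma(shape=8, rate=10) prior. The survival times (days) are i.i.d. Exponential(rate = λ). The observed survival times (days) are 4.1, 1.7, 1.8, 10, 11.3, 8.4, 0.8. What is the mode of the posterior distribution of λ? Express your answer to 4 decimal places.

λ̂_MAP = 0.2911

The Exponential(rate=λ) likelihood is ∝ λ^n e^(−λΣtᵢ). Here n = 7 and Σtᵢ = 4.1 + 1.7 + 1.8 + 10 + 11.3 + 8.4 + 0.8 = 38.1.
Posterior ∝ λ^7e^(−10λ) · λ^7e^(−38.1λ) = λ^14e^(−48.1λ), i.e. Gamma(15, 48.1).
Mode = (a−1)/b = 14/48.1 ≈ 0.2911.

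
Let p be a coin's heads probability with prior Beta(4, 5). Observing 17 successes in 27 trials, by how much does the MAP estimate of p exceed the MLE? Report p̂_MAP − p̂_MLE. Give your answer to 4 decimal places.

Posterior is Beta(21, 15); MAP = (21−1)/(36−2) = 20/34 ≈ 0.58824.
MLE ignores the prior: p̂_MLE = k/n = 17/27 ≈ 0.62963.
Difference = 20/34 − 17/27 = -19/459 ≈ -0.0414.

MAP − MLE = -0.0414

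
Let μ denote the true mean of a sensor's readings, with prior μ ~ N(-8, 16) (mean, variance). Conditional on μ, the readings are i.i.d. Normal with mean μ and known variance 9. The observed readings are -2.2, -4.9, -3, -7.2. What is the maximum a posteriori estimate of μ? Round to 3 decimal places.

μ̂_MAP = -4.778

n = 4; x̄ = ((-2.2) + (-4.9) + (-3) + (-7.2))/4 = -17.3/4 = -4.325.
For a Normal prior and Normal likelihood with known variance, the posterior is Normal; its mode equals its mean, the precision-weighted average.
Prior precision 1/σ₀² = 1/16 = 0.0625; data precision n/σ² = 4/9.
μ̂ = (0.0625·(-8) + (4/9)·(-4.325)) / (0.0625 + 4/9) = (-109/45)/(73/144) = -1744/365 ≈ -4.778.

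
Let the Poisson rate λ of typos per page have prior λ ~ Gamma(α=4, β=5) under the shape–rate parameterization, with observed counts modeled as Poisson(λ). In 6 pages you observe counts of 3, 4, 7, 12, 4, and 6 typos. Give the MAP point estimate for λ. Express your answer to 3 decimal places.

Σxᵢ = 3+4+7+12+4+6 = 36, with n = 6.
Posterior ∝ λ^3e^(−5λ) · λ^36e^(−6λ) = λ^39e^(−11λ), i.e. Gamma(shape=40, rate=11).
The mode of a Gamma(a, b) with a ≥ 1 (shape–rate) is (a−1)/b = 39/11 ≈ 3.545.

λ̂_MAP = 3.545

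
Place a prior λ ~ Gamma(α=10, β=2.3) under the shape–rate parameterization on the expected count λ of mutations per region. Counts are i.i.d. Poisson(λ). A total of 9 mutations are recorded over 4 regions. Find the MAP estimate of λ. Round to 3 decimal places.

Σxᵢ = 9, n = 4.
Posterior ∝ λ^9e^(−2.3λ) · λ^9e^(−4λ) = λ^18e^(−6.3λ), i.e. Gamma(shape=19, rate=6.3).
The mode of a Gamma(a, b) with a ≥ 1 (shape–rate) is (a−1)/b = 18/6.3 ≈ 2.857.

λ̂_MAP = 2.857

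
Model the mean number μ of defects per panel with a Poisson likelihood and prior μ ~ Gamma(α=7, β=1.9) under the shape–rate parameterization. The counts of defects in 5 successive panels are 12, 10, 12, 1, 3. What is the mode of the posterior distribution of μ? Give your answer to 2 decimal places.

Σxᵢ = 12+10+12+1+3 = 38, with n = 5.
Posterior ∝ μ^6e^(−1.9μ) · μ^38e^(−5μ) = μ^44e^(−6.9μ), i.e. Gamma(shape=45, rate=6.9).
The mode of a Gamma(a, b) with a ≥ 1 (shape–rate) is (a−1)/b = 44/6.9 ≈ 6.38.

μ̂_MAP = 6.38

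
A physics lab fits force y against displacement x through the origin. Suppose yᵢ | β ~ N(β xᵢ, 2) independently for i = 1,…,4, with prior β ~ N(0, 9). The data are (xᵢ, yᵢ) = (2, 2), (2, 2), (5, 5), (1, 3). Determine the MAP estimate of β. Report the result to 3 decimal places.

log p(β | y) = −Σ(yᵢ − βxᵢ)²/(2·2) − β²/(2·9) + const.
Setting the derivative to zero: Σxᵢ(yᵢ − βxᵢ)/2 − β/9 = 0, so β = Σxᵢyᵢ / (Σxᵢ² + σ²/τ²).
Σxᵢyᵢ = 2·2 + 2·2 + 5·5 + 1·3 = 36; Σxᵢ² = 34; σ²/τ² = 2/9.
β̂_MAP = 36 / (34 + 2/9) = 36/(308/9) = 81/77 ≈ 1.052.

β̂_MAP = 1.052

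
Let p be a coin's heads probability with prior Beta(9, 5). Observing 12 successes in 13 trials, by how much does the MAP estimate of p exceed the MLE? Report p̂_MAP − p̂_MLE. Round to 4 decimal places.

Posterior is Beta(21, 6); MAP = (21−1)/(27−2) = 20/25 ≈ 0.80000.
MLE ignores the prior: p̂_MLE = k/n = 12/13 ≈ 0.92308.
Difference = 20/25 − 12/13 = -8/65 ≈ -0.1231.

MAP − MLE = -0.1231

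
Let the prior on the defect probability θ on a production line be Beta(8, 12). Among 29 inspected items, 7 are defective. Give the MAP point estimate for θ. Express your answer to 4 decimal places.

θ̂_MAP = 0.2979

Prior: Beta(8, 12).
Data: 7 successes in 29 trials. The binomial likelihood contributes θ^7(1−θ)^22, so the posterior is Beta(8+7, 12+22) = Beta(15, 34).
For Beta(a, b) with a, b > 1 the mode is (a−1)/(a+b−2) = 14/47 ≈ 0.2979.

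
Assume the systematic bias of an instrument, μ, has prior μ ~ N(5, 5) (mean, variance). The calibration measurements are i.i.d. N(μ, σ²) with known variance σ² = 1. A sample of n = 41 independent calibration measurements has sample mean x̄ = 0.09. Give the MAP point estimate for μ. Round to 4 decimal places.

n = 41, x̄ = 0.09.
For a Normal prior and Normal likelihood with known variance, the posterior is Normal; its mode equals its mean, the precision-weighted average.
Prior precision 1/σ₀² = 1/5 = 0.2; data precision n/σ² = 41/1 = 41.
μ̂ = (0.2·5 + 41·0.09) / (0.2 + 41) = 4.69/41.2 = 469/4120 ≈ 0.1138.

μ̂_MAP = 0.1138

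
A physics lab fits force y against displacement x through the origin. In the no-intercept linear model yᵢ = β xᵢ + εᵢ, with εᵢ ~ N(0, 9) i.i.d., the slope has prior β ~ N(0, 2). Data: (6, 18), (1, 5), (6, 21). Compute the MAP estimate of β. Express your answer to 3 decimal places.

log p(β | y) = −Σ(yᵢ − βxᵢ)²/(2·9) − β²/(2·2) + const.
Setting the derivative to zero: Σxᵢ(yᵢ − βxᵢ)/9 − β/2 = 0, so β = Σxᵢyᵢ / (Σxᵢ² + σ²/τ²).
Σxᵢyᵢ = 6·18 + 1·5 + 6·21 = 239; Σxᵢ² = 73; σ²/τ² = 4.5.
β̂_MAP = 239 / (73 + 4.5) = 239/77.5 ≈ 3.084.

β̂_MAP = 3.084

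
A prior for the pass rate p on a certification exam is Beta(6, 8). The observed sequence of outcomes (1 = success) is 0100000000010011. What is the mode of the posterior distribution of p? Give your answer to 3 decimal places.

p̂_MAP = 0.321

Prior: Beta(6, 8).
Data: 4 successes in 16 trials (from the sequence). The binomial likelihood contributes p^4(1−p)^12, so the posterior is Beta(6+4, 8+12) = Beta(10, 20).
For Beta(a, b) with a, b > 1 the mode is (a−1)/(a+b−2) = 9/28 ≈ 0.321.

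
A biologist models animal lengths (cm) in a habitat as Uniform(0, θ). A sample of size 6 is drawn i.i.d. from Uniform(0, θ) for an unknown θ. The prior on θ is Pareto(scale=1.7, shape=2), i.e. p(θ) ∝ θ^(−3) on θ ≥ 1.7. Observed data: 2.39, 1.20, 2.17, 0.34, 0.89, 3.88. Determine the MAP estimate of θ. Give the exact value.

θ̂_MAP = 3.88

The Uniform(0, θ) likelihood is θ^(−n) for θ ≥ max(xᵢ), zero otherwise. Here max(xᵢ) = 3.88.
Posterior ∝ θ^(−3) · θ^(−6) = θ^(−9) on θ ≥ max(1.7, 3.88) = 3.88.
This density is strictly decreasing in θ, so the posterior mode lies at the lower boundary of the support.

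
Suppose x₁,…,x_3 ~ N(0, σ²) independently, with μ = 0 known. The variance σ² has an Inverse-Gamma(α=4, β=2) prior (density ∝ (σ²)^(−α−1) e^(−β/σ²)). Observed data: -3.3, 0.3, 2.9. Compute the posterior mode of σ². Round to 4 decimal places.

σ̂²_MAP = 1.7992

Sum of squared deviations about the known mean: SS = (-3.3−0)² + (0.3−0)² + (2.9−0)² = 19.39.
The Normal likelihood contributes (σ²)^(−n/2) exp(−SS/(2σ²)), so the posterior is Inverse-Gamma(α + n/2, β + SS/2) = Inverse-Gamma(5.5, 11.695).
The mode of Inverse-Gamma(a, b) is b/(a+1) = 11.695/6.5 ≈ 1.7992.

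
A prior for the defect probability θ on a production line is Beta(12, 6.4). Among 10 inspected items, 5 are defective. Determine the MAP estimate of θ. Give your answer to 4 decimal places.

Prior: Beta(12, 6.4).
Data: 5 successes in 10 trials. The binomial likelihood contributes θ^5(1−θ)^5, so the posterior is Beta(12+5, 6.4+5) = Beta(17, 11.4).
For Beta(a, b) with a, b > 1 the mode is (a−1)/(a+b−2) = 16/26.4 ≈ 0.6061.

θ̂_MAP = 0.6061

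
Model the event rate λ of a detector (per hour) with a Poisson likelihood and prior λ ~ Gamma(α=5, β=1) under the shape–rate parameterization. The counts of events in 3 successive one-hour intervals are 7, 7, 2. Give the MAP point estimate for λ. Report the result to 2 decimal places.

Σxᵢ = 7+7+2 = 16, with n = 3.
Posterior ∝ λ^4e^(−1λ) · λ^16e^(−3λ) = λ^20e^(−4λ), i.e. Gamma(shape=21, rate=4).
The mode of a Gamma(a, b) with a ≥ 1 (shape–rate) is (a−1)/b = 20/4 ≈ 5.00.

λ̂_MAP = 5.00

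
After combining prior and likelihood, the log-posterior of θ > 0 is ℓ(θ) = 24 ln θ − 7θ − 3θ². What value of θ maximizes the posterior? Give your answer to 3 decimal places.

ℓ'(θ) = 24/θ − 7 − 6θ. Setting this to zero and multiplying by θ: 6θ² + 7θ − 24 = 0.
θ = (−7 + √(7² + 4·6·24)) / (2·6) = (−7 + √625) / 12 = (−7 + 25)/12 = 3/2.
ℓ''(θ) = −24/θ² − 6 < 0, confirming a maximum.

θ̂_MAP = 1.500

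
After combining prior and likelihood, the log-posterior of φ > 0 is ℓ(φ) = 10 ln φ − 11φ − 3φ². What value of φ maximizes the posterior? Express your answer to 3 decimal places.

ℓ'(φ) = 10/φ − 11 − 6φ. Setting this to zero and multiplying by φ: 6φ² + 11φ − 10 = 0.
φ = (−11 + √(11² + 4·6·10)) / (2·6) = (−11 + √361) / 12 = (−11 + 19)/12 = 2/3.
ℓ''(φ) = −10/φ² − 6 < 0, confirming a maximum.

φ̂_MAP = 0.667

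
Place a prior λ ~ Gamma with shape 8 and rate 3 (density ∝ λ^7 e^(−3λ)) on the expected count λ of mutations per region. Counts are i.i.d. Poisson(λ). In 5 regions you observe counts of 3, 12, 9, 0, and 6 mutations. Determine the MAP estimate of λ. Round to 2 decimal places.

λ̂_MAP = 4.63

Σxᵢ = 3+12+9+0+6 = 30, with n = 5.
Posterior ∝ λ^7e^(−3λ) · λ^30e^(−5λ) = λ^37e^(−8λ), i.e. Gamma(shape=38, rate=8).
The mode of a Gamma(a, b) with a ≥ 1 (shape–rate) is (a−1)/b = 37/8 ≈ 4.63.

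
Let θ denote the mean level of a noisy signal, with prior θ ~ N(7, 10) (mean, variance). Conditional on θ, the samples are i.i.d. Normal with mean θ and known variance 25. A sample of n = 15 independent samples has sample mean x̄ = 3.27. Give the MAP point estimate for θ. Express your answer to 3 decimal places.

θ̂_MAP = 3.803

n = 15, x̄ = 3.27.
For a Normal prior and Normal likelihood with known variance, the posterior is Normal; its mode equals its mean, the precision-weighted average.
Prior precision 1/σ₀² = 1/10 = 0.1; data precision n/σ² = 15/25 = 0.6.
θ̂ = (0.1·7 + 0.6·3.27) / (0.1 + 0.6) = 2.662/0.7 = 1331/350 ≈ 3.803.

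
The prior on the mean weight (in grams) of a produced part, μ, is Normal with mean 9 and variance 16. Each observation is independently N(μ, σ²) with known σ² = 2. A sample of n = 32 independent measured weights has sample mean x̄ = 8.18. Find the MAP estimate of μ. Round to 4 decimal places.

n = 32, x̄ = 8.18.
For a Normal prior and Normal likelihood with known variance, the posterior is Normal; its mode equals its mean, the precision-weighted average.
Prior precision 1/σ₀² = 1/16 = 0.0625; data precision n/σ² = 32/2 = 16.
μ̂ = (0.0625·9 + 16·8.18) / (0.0625 + 16) = 131.4425/16.0625 = 52577/6425 ≈ 8.1832.

μ̂_MAP = 8.1832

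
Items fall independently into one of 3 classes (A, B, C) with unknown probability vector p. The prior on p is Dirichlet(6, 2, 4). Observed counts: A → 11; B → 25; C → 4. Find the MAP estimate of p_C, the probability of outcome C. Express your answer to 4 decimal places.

The posterior is Dirichlet(αᵢ + nᵢ) = Dirichlet(17, 27, 8).
For a Dirichlet(a₁,…,a_K) with all aᵢ > 1, the mode has j-th component (aⱼ − 1)/(Σaᵢ − K).
Here Σaᵢ = 52 and K = 3, so p_C = (8 − 1)/(52 − 3) = 7/49 ≈ 0.1429.

MAP estimate of p_C = 0.1429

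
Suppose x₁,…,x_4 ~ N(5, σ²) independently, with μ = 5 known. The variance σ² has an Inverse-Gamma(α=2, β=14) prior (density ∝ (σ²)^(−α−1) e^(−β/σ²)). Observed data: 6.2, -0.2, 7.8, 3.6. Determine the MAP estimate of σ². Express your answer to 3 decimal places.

σ̂²_MAP = 6.628

Sum of squared deviations about the known mean: SS = (6.2−5)² + (-0.2−5)² + (7.8−5)² + (3.6−5)² = 38.28.
The Normal likelihood contributes (σ²)^(−n/2) exp(−SS/(2σ²)), so the posterior is Inverse-Gamma(α + n/2, β + SS/2) = Inverse-Gamma(4, 33.14).
The mode of Inverse-Gamma(a, b) is b/(a+1) = 33.14/5 ≈ 6.628.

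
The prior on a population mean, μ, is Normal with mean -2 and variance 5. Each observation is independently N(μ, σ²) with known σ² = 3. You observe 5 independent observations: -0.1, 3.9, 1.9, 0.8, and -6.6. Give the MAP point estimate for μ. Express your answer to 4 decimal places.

μ̂_MAP = -0.2321

n = 5; x̄ = ((-0.1) + 3.9 + 1.9 + 0.8 + (-6.6))/5 = -0.1/5 = -0.02.
For a Normal prior and Normal likelihood with known variance, the posterior is Normal; its mode equals its mean, the precision-weighted average.
Prior precision 1/σ₀² = 1/5 = 0.2; data precision n/σ² = 5/3.
μ̂ = (0.2·(-2) + (5/3)·(-0.02)) / (0.2 + 5/3) = (-13/30)/(28/15) = -13/56 ≈ -0.2321.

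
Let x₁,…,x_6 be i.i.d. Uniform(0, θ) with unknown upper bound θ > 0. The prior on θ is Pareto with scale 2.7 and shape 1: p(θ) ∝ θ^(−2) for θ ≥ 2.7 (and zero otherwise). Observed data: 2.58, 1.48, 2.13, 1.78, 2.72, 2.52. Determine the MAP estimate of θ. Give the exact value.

θ̂_MAP = 2.72

The Uniform(0, θ) likelihood is θ^(−n) for θ ≥ max(xᵢ), zero otherwise. Here max(xᵢ) = 2.72.
Posterior ∝ θ^(−2) · θ^(−6) = θ^(−8) on θ ≥ max(2.7, 2.72) = 2.72.
This density is strictly decreasing in θ, so the posterior mode lies at the lower boundary of the support.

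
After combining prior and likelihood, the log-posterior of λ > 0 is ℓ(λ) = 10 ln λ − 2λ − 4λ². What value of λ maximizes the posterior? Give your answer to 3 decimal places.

λ̂_MAP = 1.000

ℓ'(λ) = 10/λ − 2 − 8λ. Setting this to zero and multiplying by λ: 8λ² + 2λ − 10 = 0.
λ = (−2 + √(2² + 4·8·10)) / (2·8) = (−2 + √324) / 16 = (−2 + 18)/16 = 1.
ℓ''(λ) = −10/λ² − 8 < 0, confirming a maximum.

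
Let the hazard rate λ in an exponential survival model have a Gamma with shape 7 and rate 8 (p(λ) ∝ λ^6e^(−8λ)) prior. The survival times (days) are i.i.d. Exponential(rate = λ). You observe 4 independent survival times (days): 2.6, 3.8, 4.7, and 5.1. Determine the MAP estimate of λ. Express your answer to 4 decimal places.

λ̂_MAP = 0.4132

The Exponential(rate=λ) likelihood is ∝ λ^n e^(−λΣtᵢ). Here n = 4 and Σtᵢ = 2.6 + 3.8 + 4.7 + 5.1 = 16.2.
Posterior ∝ λ^6e^(−8λ) · λ^4e^(−16.2λ) = λ^10e^(−24.2λ), i.e. Gamma(11, 24.2).
Mode = (a−1)/b = 10/24.2 ≈ 0.4132.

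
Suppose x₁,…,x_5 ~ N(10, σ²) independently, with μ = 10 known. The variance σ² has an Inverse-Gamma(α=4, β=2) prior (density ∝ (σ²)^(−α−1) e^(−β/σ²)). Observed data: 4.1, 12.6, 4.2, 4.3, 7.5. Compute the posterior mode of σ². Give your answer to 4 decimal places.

σ̂²_MAP = 7.8633

Sum of squared deviations about the known mean: SS = (4.1−10)² + (12.6−10)² + (4.2−10)² + (4.3−10)² + (7.5−10)² = 113.95.
The Normal likelihood contributes (σ²)^(−n/2) exp(−SS/(2σ²)), so the posterior is Inverse-Gamma(α + n/2, β + SS/2) = Inverse-Gamma(6.5, 58.975).
The mode of Inverse-Gamma(a, b) is b/(a+1) = 58.975/7.5 ≈ 7.8633.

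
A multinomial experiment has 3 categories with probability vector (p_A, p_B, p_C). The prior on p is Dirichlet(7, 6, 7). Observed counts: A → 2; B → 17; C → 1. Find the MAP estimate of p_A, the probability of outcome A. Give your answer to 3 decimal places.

The posterior is Dirichlet(αᵢ + nᵢ) = Dirichlet(9, 23, 8).
For a Dirichlet(a₁,…,a_K) with all aᵢ > 1, the mode has j-th component (aⱼ − 1)/(Σaᵢ − K).
Here Σaᵢ = 40 and K = 3, so p_A = (9 − 1)/(40 − 3) = 8/37 ≈ 0.216.

MAP estimate of p_A = 0.216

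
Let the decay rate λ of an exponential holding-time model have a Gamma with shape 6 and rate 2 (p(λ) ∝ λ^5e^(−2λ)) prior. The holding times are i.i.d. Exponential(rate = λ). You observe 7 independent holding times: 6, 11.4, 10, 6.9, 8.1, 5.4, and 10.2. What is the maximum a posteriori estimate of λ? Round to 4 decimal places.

λ̂_MAP = 0.2000

The Exponential(rate=λ) likelihood is ∝ λ^n e^(−λΣtᵢ). Here n = 7 and Σtᵢ = 6 + 11.4 + 10 + 6.9 + 8.1 + 5.4 + 10.2 = 58.
Posterior ∝ λ^5e^(−2λ) · λ^7e^(−58λ) = λ^12e^(−60λ), i.e. Gamma(13, 60).
Mode = (a−1)/b = 12/60 ≈ 0.2000.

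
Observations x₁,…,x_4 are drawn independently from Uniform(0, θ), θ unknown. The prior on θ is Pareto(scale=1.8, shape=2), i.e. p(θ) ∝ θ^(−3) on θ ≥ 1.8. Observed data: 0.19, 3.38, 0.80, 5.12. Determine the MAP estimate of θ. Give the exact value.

θ̂_MAP = 5.12

The Uniform(0, θ) likelihood is θ^(−n) for θ ≥ max(xᵢ), zero otherwise. Here max(xᵢ) = 5.12.
Posterior ∝ θ^(−3) · θ^(−4) = θ^(−7) on θ ≥ max(1.8, 5.12) = 5.12.
This density is strictly decreasing in θ, so the posterior mode lies at the lower boundary of the support.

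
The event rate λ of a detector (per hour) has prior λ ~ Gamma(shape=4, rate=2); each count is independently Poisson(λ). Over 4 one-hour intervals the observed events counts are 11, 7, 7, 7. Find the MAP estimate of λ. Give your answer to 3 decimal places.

Σxᵢ = 11+7+7+7 = 32, with n = 4.
Posterior ∝ λ^3e^(−2λ) · λ^32e^(−4λ) = λ^35e^(−6λ), i.e. Gamma(shape=36, rate=6).
The mode of a Gamma(a, b) with a ≥ 1 (shape–rate) is (a−1)/b = 35/6 ≈ 5.833.

λ̂_MAP = 5.833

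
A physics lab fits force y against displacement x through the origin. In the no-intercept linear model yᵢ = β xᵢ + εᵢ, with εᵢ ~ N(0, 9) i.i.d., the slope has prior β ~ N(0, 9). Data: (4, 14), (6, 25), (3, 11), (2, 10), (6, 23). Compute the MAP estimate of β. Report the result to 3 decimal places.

log p(β | y) = −Σ(yᵢ − βxᵢ)²/(2·9) − β²/(2·9) + const.
Setting the derivative to zero: Σxᵢ(yᵢ − βxᵢ)/9 − β/9 = 0, so β = Σxᵢyᵢ / (Σxᵢ² + σ²/τ²).
Σxᵢyᵢ = 4·14 + 6·25 + 3·11 + 2·10 + 6·23 = 397; Σxᵢ² = 101; σ²/τ² = 1.
β̂_MAP = 397 / (101 + 1) = 397/102 ≈ 3.892.

β̂_MAP = 3.892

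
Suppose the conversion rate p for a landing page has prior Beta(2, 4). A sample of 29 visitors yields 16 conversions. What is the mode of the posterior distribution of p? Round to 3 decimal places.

p̂_MAP = 0.515

Prior: Beta(2, 4).
Data: 16 successes in 29 trials. The binomial likelihood contributes p^16(1−p)^13, so the posterior is Beta(2+16, 4+13) = Beta(18, 17).
For Beta(a, b) with a, b > 1 the mode is (a−1)/(a+b−2) = 17/33 ≈ 0.515.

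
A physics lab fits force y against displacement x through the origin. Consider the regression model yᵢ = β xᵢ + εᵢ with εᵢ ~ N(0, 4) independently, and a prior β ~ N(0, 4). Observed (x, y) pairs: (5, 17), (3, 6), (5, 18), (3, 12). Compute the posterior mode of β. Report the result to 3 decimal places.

log p(β | y) = −Σ(yᵢ − βxᵢ)²/(2·4) − β²/(2·4) + const.
Setting the derivative to zero: Σxᵢ(yᵢ − βxᵢ)/4 − β/4 = 0, so β = Σxᵢyᵢ / (Σxᵢ² + σ²/τ²).
Σxᵢyᵢ = 5·17 + 3·6 + 5·18 + 3·12 = 229; Σxᵢ² = 68; σ²/τ² = 1.
β̂_MAP = 229 / (68 + 1) = 229/69 ≈ 3.319.

β̂_MAP = 3.319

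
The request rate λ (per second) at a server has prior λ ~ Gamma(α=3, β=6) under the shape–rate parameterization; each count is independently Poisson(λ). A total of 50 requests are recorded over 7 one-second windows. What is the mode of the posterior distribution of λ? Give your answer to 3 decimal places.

λ̂_MAP = 4.000

Σxᵢ = 50, n = 7.
Posterior ∝ λ^2e^(−6λ) · λ^50e^(−7λ) = λ^52e^(−13λ), i.e. Gamma(shape=53, rate=13).
The mode of a Gamma(a, b) with a ≥ 1 (shape–rate) is (a−1)/b = 52/13 ≈ 4.000.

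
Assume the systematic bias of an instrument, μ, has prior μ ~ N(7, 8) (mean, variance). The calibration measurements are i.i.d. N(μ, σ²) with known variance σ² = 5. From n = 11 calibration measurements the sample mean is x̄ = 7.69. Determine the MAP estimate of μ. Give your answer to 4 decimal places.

μ̂_MAP = 7.6529

n = 11, x̄ = 7.69.
For a Normal prior and Normal likelihood with known variance, the posterior is Normal; its mode equals its mean, the precision-weighted average.
Prior precision 1/σ₀² = 1/8 = 0.125; data precision n/σ² = 11/5 = 2.2.
μ̂ = (0.125·7 + 2.2·7.69) / (0.125 + 2.2) = 17.793/2.325 = 5931/775 ≈ 7.6529.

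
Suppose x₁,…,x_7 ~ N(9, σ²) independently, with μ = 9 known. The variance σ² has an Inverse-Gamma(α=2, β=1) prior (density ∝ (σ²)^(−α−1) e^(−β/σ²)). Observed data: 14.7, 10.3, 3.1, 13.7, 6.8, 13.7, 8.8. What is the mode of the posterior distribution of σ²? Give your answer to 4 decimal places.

Sum of squared deviations about the known mean: SS = (14.7−9)² + (10.3−9)² + (3.1−9)² + (13.7−9)² + (6.8−9)² + (13.7−9)² + (8.8−9)² = 118.05.
The Normal likelihood contributes (σ²)^(−n/2) exp(−SS/(2σ²)), so the posterior is Inverse-Gamma(α + n/2, β + SS/2) = Inverse-Gamma(5.5, 60.025).
The mode of Inverse-Gamma(a, b) is b/(a+1) = 60.025/6.5 ≈ 9.2346.

σ̂²_MAP = 9.2346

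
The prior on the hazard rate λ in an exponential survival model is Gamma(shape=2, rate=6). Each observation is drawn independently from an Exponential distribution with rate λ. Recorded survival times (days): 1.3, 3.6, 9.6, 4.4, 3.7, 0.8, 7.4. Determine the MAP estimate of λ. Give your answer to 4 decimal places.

The Exponential(rate=λ) likelihood is ∝ λ^n e^(−λΣtᵢ). Here n = 7 and Σtᵢ = 1.3 + 3.6 + 9.6 + 4.4 + 3.7 + 0.8 + 7.4 = 30.8.
Posterior ∝ λe^(−6λ) · λ^7e^(−30.8λ) = λ^8e^(−36.8λ), i.e. Gamma(9, 36.8).
Mode = (a−1)/b = 8/36.8 ≈ 0.2174.

λ̂_MAP = 0.2174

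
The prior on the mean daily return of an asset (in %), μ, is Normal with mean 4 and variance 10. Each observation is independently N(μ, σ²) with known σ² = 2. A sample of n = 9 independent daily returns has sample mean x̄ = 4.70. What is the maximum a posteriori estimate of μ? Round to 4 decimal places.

n = 9, x̄ = 4.70.
For a Normal prior and Normal likelihood with known variance, the posterior is Normal; its mode equals its mean, the precision-weighted average.
Prior precision 1/σ₀² = 1/10 = 0.1; data precision n/σ² = 9/2 = 4.5.
μ̂ = (0.1·4 + 4.5·4.7) / (0.1 + 4.5) = 21.55/4.6 = 431/92 ≈ 4.6848.

μ̂_MAP = 4.6848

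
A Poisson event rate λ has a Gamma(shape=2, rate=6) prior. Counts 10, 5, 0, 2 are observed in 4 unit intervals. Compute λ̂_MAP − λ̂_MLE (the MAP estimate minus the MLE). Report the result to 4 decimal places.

MAP − MLE = -2.4500

Σxᵢ = 17. Posterior is Gamma(19, 10); MAP = (19−1)/10 = 18/10 ≈ 1.80000.
MLE = x̄ = 17/4 ≈ 4.25000.
Difference = 18/10 − 17/4 = -49/20 ≈ -2.4500.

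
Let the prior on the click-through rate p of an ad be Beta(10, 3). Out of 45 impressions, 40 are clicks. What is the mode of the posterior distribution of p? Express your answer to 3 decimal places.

Prior: Beta(10, 3).
Data: 40 successes in 45 trials. The binomial likelihood contributes p^40(1−p)^5, so the posterior is Beta(10+40, 3+5) = Beta(50, 8).
For Beta(a, b) with a, b > 1 the mode is (a−1)/(a+b−2) = 49/56 ≈ 0.875.

p̂_MAP = 0.875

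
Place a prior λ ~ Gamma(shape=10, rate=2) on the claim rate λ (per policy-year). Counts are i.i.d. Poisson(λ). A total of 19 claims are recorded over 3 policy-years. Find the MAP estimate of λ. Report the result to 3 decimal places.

λ̂_MAP = 5.600

Σxᵢ = 19, n = 3.
Posterior ∝ λ^9e^(−2λ) · λ^19e^(−3λ) = λ^28e^(−5λ), i.e. Gamma(shape=29, rate=5).
The mode of a Gamma(a, b) with a ≥ 1 (shape–rate) is (a−1)/b = 28/5 ≈ 5.600.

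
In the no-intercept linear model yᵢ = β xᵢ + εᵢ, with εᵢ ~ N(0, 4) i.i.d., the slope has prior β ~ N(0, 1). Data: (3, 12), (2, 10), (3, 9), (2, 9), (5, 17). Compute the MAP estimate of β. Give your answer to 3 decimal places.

log p(β | y) = −Σ(yᵢ − βxᵢ)²/(2·4) − β²/(2·1) + const.
Setting the derivative to zero: Σxᵢ(yᵢ − βxᵢ)/4 − β/1 = 0, so β = Σxᵢyᵢ / (Σxᵢ² + σ²/τ²).
Σxᵢyᵢ = 3·12 + 2·10 + 3·9 + 2·9 + 5·17 = 186; Σxᵢ² = 51; σ²/τ² = 4.
β̂_MAP = 186 / (51 + 4) = 186/55 ≈ 3.382.

β̂_MAP = 3.382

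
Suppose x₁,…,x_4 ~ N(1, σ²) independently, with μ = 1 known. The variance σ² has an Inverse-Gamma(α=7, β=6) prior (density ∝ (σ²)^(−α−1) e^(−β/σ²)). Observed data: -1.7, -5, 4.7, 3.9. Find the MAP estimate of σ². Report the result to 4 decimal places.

σ̂²_MAP = 3.8695

Sum of squared deviations about the known mean: SS = (-1.7−1)² + (-5−1)² + (4.7−1)² + (3.9−1)² = 65.39.
The Normal likelihood contributes (σ²)^(−n/2) exp(−SS/(2σ²)), so the posterior is Inverse-Gamma(α + n/2, β + SS/2) = Inverse-Gamma(9, 38.695).
The mode of Inverse-Gamma(a, b) is b/(a+1) = 38.695/10 ≈ 3.8695.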